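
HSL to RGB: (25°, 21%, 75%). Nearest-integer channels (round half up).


H=25°, S=0.21, L=0.75
C = (1-|2L-1|)×S = (1-|0.50|)×0.21 = 0.105
H' = H/60 = 25/60 ≈ 0.4167; X = C×(1-|H' mod 2 - 1|) = 0.04375
m = L - C/2 = 0.75 - 0.0525 = 0.6975
Sector ⌊H'⌋ = 0 → (R',G',B') = (0.105, 0.04375, 0.0)
RGB = ((R'+m)×255, (G'+m)×255, (B'+m)×255) = (204.6375, 189.01875, 177.8625)
Round half up → RGB(205, 189, 178)


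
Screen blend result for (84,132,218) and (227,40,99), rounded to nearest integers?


Screen: C = 255 - (255-A)×(255-B)/255, rounded to nearest integer
R: 255 - (255-84)×(255-227)/255 = 255 - 4788/255 ≈ 255 - 18.776 = 236.224 → 236
G: 255 - (255-132)×(255-40)/255 = 255 - 26445/255 ≈ 255 - 103.706 = 151.294 → 151
B: 255 - (255-218)×(255-99)/255 = 255 - 5772/255 ≈ 255 - 22.635 = 232.365 → 232
= RGB(236, 151, 232)


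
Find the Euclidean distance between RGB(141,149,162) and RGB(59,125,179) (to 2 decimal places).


d = √[(R₁-R₂)² + (G₁-G₂)² + (B₁-B₂)²]
d = √[(141-59)² + (149-125)² + (162-179)²]
d = √[6724 + 576 + 289]
d = √7589
d ≈ 87.11


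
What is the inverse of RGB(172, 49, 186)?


Invert: (255-R, 255-G, 255-B)
R: 255-172 = 83
G: 255-49 = 206
B: 255-186 = 69
= RGB(83, 206, 69)


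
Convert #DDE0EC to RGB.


DD → 221 (R)
E0 → 224 (G)
EC → 236 (B)
= RGB(221, 224, 236)


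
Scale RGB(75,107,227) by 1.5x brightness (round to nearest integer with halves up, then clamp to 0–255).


Multiply each channel by 1.5, round half up, clamp to [0, 255]
R: 75×1.5 = 112.5 → round → 113
G: 107×1.5 = 160.5 → round → 161
B: 227×1.5 = 340.5 → round → 341 → clamp → 255
= RGB(113, 161, 255)


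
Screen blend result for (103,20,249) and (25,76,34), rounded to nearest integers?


Screen: C = 255 - (255-A)×(255-B)/255, rounded to nearest integer
R: 255 - (255-103)×(255-25)/255 = 255 - 34960/255 ≈ 255 - 137.098 = 117.902 → 118
G: 255 - (255-20)×(255-76)/255 = 255 - 42065/255 ≈ 255 - 164.961 = 90.039 → 90
B: 255 - (255-249)×(255-34)/255 = 255 - 1326/255 ≈ 255 - 5.200 = 249.800 → 250
= RGB(118, 90, 250)


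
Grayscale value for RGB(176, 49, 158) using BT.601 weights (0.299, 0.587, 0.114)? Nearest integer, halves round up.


Gray = 0.299×R + 0.587×G + 0.114×B
Gray = 0.299×176 + 0.587×49 + 0.114×158
Gray = 52.624 + 28.763 + 18.012
Gray = 99.399 → round half up → 99
Gray = 99


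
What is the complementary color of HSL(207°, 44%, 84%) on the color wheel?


Complement = opposite side of color wheel = hue + 180°
H' = (207 + 180) mod 360 = 27°
S and L unchanged.
= HSL(27°, 44%, 84%)


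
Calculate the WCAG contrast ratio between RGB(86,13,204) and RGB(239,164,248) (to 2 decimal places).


Linearize each sRGB channel c=v/255: c/12.92 if c ≤ 0.04045 else ((c+0.055)/1.055)^2.4
L = 0.2126×R_lin + 0.7152×G_lin + 0.0722×B_lin
Color 1 (86,13,204):
  R=86: 86/255≈0.3373 > 0.04045 → ((0.3373+0.055)/1.055)^2.4 ≈ 0.09306
  G=13: 13/255≈0.0510 > 0.04045 → ((0.0510+0.055)/1.055)^2.4 ≈ 0.00402
  B=204: 204/255≈0.8000 > 0.04045 → ((0.8000+0.055)/1.055)^2.4 ≈ 0.60383
  L1 = 0.2126×0.09306 + 0.7152×0.00402 + 0.0722×0.60383 ≈ 0.06626
Color 2 (239,164,248):
  R=239: 239/255≈0.9373 > 0.04045 → ((0.9373+0.055)/1.055)^2.4 ≈ 0.86316
  G=164: 164/255≈0.6431 > 0.04045 → ((0.6431+0.055)/1.055)^2.4 ≈ 0.37124
  B=248: 248/255≈0.9725 > 0.04045 → ((0.9725+0.055)/1.055)^2.4 ≈ 0.93869
  L2 = 0.2126×0.86316 + 0.7152×0.37124 + 0.0722×0.93869 ≈ 0.51679
Lighter = 0.51679, Darker = 0.06626
Ratio = (L_lighter + 0.05) / (L_darker + 0.05)
Ratio = (0.51679 + 0.05) / (0.06626 + 0.05) = 0.56679 / 0.11626 ≈ 4.8752
Ratio ≈ 4.88:1


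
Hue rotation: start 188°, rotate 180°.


New hue = (H + rotation) mod 360
New hue = (188 + 180) mod 360
= 368 mod 360
= 8°


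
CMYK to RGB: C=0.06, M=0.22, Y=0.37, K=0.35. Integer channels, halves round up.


R = 255 × (1-C) × (1-K) = 255 × 0.94 × 0.65 = 155.805 → 156
G = 255 × (1-M) × (1-K) = 255 × 0.78 × 0.65 = 129.285 → 129
B = 255 × (1-Y) × (1-K) = 255 × 0.63 × 0.65 = 104.4225 → 104
= RGB(156, 129, 104)


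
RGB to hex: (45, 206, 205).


R = 45 → 2D (hex)
G = 206 → CE (hex)
B = 205 → CD (hex)
Hex = #2DCECD


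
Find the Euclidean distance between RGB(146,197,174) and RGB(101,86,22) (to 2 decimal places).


d = √[(R₁-R₂)² + (G₁-G₂)² + (B₁-B₂)²]
d = √[(146-101)² + (197-86)² + (174-22)²]
d = √[2025 + 12321 + 23104]
d = √37450
d ≈ 193.52


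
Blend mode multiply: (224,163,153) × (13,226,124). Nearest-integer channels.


Multiply: C = A×B/255, rounded to nearest integer
R: 224×13/255 = 2912/255 ≈ 11.420 → 11
G: 163×226/255 = 36838/255 ≈ 144.463 → 144
B: 153×124/255 = 18972/255 ≈ 74.400 → 74
= RGB(11, 144, 74)


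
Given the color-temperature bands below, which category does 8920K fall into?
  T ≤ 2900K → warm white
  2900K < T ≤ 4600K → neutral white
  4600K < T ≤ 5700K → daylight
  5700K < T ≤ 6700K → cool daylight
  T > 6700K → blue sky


Temperature: 8920K
8920K > 6700K → blue sky
Classification: blue sky


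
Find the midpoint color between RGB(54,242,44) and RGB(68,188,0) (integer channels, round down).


Midpoint: each channel = ⌊(C₁+C₂)/2⌋
R: ⌊(54+68)/2⌋ = 61
G: ⌊(242+188)/2⌋ = 215
B: ⌊(44+0)/2⌋ = 22
= RGB(61, 215, 22)


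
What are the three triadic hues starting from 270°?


Triadic: equally spaced at 120° intervals
H1 = 270°
H2 = (270 + 120) mod 360 = 30°
H3 = (270 + 240) mod 360 = 150°
Triadic = 270°, 30°, 150°


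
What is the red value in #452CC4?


Color: #452CC4
R = 45 = 69
G = 2C = 44
B = C4 = 196
Red = 69


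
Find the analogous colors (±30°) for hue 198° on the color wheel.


Base hue: 198°
Left analog: (198 - 30) mod 360 = 168°
Right analog: (198 + 30) mod 360 = 228°
Analogous hues = 168° and 228°


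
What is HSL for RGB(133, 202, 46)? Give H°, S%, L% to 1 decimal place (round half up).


Normalize: R'=133/255≈0.5216, G'=202/255≈0.7922, B'=46/255≈0.1804
Max=202/255, Min=46/255, Δ=Max-Min=156/255
L = (Max+Min)/2 = (202+46)/510 = 248/510 = 0.48627… → L = 48.6%
L ≤ 0.5 → S = Δ/(Max+Min) = 156/(202+46) = 156/248 = 0.62903… → S = 62.9%
(the 1/255 factors cancel in S and H, so raw channel differences can be used)
Max is G' → H = 60 × ((B-R)/Δ + 2) = 60 × ((46-133)/156 + 2)
  -87/156 + 2 = -0.5576… + 2 = 1.4423…
  H = 60 × 1.4423… = 86.538…° → H = 86.5°
= HSL(86.5°, 62.9%, 48.6%)


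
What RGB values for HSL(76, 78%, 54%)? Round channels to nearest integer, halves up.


H=76°, S=0.78, L=0.54
C = (1-|2L-1|)×S = (1-|0.08|)×0.78 = 0.7176
H' = H/60 = 76/60 ≈ 1.2667; X = C×(1-|H' mod 2 - 1|) = 0.52624
m = L - C/2 = 0.54 - 0.3588 = 0.1812
Sector ⌊H'⌋ = 1 → (R',G',B') = (0.52624, 0.7176, 0.0)
RGB = ((R'+m)×255, (G'+m)×255, (B'+m)×255) = (180.3972, 229.194, 46.206)
Round half up → RGB(180, 229, 46)


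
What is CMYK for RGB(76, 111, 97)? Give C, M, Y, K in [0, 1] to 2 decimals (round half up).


R'=76/255≈0.2980, G'=111/255≈0.4353, B'=97/255≈0.3804
K = 1 - max(R',G',B') = 1 - 111/255 = 144/255 = 0.56470… → 0.56
(1-R'-K)/(1-K) simplifies to (max-R)/max with max = 111:
C = (111-76)/111 = 35/111 = 0.31531… → 0.32
M = (111-111)/111 = 0/111 = 0 → 0.00
Y = (111-97)/111 = 14/111 = 0.12612… → 0.13
= CMYK(0.32, 0.00, 0.13, 0.56)


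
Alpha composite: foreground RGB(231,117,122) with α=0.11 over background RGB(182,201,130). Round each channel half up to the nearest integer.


C = α×F + (1-α)×B, with 1-α = 0.89
R: 0.11×231 + 0.89×182 = 25.41 + 161.98 = 187.39 → 187
G: 0.11×117 + 0.89×201 = 12.87 + 178.89 = 191.76 → 192
B: 0.11×122 + 0.89×130 = 13.42 + 115.70 = 129.12 → 129
= RGB(187, 192, 129)


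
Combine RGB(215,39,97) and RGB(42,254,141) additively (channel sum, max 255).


Additive: each channel = min(255, C₁+C₂)
R: 215+42 = 257 → 255
G: 39+254 = 293 → 255
B: 97+141 = 238 → 238
= RGB(255, 255, 238)


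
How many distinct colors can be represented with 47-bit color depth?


Colors = 2^bits = 2^47
= 140,737,488,355,328 colors


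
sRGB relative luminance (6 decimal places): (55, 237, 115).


Linearize each channel (sRGB transfer function): c = v/255; c_lin = c/12.92 if c ≤ 0.04045, else ((c+0.055)/1.055)^2.4
  R: 55/255 ≈ 0.215686 > 0.04045 → ((0.215686+0.055)/1.055)^2.4 ≈ 0.038204
  G: 237/255 ≈ 0.929412 > 0.04045 → ((0.929412+0.055)/1.055)^2.4 ≈ 0.846873
  B: 115/255 ≈ 0.450980 > 0.04045 → ((0.450980+0.055)/1.055)^2.4 ≈ 0.171441
R_lin = 0.038204, G_lin = 0.846873, B_lin = 0.171441
L = 0.2126×R + 0.7152×G + 0.0722×B
L = 0.2126×0.038204 + 0.7152×0.846873 + 0.0722×0.171441
L ≈ 0.626184


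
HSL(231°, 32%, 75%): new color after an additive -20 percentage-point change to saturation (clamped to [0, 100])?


Original S = 32%
Adjustment = -20 percentage points
New S = 32 + (-20) = 12
Clamp to [0, 100] → 12
= HSL(231°, 12%, 75%)


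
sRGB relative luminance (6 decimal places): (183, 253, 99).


Linearize each channel (sRGB transfer function): c = v/255; c_lin = c/12.92 if c ≤ 0.04045, else ((c+0.055)/1.055)^2.4
  R: 183/255 ≈ 0.717647 > 0.04045 → ((0.717647+0.055)/1.055)^2.4 ≈ 0.473531
  G: 253/255 ≈ 0.992157 > 0.04045 → ((0.992157+0.055)/1.055)^2.4 ≈ 0.982251
  B: 99/255 ≈ 0.388235 > 0.04045 → ((0.388235+0.055)/1.055)^2.4 ≈ 0.124772
R_lin = 0.473531, G_lin = 0.982251, B_lin = 0.124772
L = 0.2126×R + 0.7152×G + 0.0722×B
L = 0.2126×0.473531 + 0.7152×0.982251 + 0.0722×0.124772
L ≈ 0.812187


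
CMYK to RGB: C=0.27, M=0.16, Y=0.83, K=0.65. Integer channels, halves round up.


R = 255 × (1-C) × (1-K) = 255 × 0.73 × 0.35 = 65.1525 → 65
G = 255 × (1-M) × (1-K) = 255 × 0.84 × 0.35 = 74.97 → 75
B = 255 × (1-Y) × (1-K) = 255 × 0.17 × 0.35 = 15.1725 → 15
= RGB(65, 75, 15)


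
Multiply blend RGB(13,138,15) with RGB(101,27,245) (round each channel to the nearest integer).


Multiply: C = A×B/255, rounded to nearest integer
R: 13×101/255 = 1313/255 ≈ 5.149 → 5
G: 138×27/255 = 3726/255 ≈ 14.612 → 15
B: 15×245/255 = 3675/255 ≈ 14.412 → 14
= RGB(5, 15, 14)


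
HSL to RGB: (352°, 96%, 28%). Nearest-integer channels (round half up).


H=352°, S=0.96, L=0.28
C = (1-|2L-1|)×S = (1-|-0.44|)×0.96 = 0.5376
H' = H/60 = 352/60 ≈ 5.8667; X = C×(1-|H' mod 2 - 1|) = 0.07168
m = L - C/2 = 0.28 - 0.2688 = 0.0112
Sector ⌊H'⌋ = 5 → (R',G',B') = (0.5376, 0.0, 0.07168)
RGB = ((R'+m)×255, (G'+m)×255, (B'+m)×255) = (139.944, 2.856, 21.1344)
Round half up → RGB(140, 3, 21)


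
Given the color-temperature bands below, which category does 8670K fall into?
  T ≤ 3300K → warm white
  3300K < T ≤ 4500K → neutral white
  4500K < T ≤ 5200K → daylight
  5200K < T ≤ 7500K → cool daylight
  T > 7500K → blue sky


Temperature: 8670K
8670K > 7500K → blue sky
Classification: blue sky


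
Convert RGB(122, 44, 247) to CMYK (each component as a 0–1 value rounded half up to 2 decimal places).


R'=122/255≈0.4784, G'=44/255≈0.1725, B'=247/255≈0.9686
K = 1 - max(R',G',B') = 1 - 247/255 = 8/255 = 0.03137… → 0.03
(1-R'-K)/(1-K) simplifies to (max-R)/max with max = 247:
C = (247-122)/247 = 125/247 = 0.50607… → 0.51
M = (247-44)/247 = 203/247 = 0.82186… → 0.82
Y = (247-247)/247 = 0/247 = 0 → 0.00
= CMYK(0.51, 0.82, 0.00, 0.03)


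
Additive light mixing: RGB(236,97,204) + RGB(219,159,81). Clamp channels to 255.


Additive: each channel = min(255, C₁+C₂)
R: 236+219 = 455 → 255
G: 97+159 = 256 → 255
B: 204+81 = 285 → 255
= RGB(255, 255, 255)


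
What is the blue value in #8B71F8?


Color: #8B71F8
R = 8B = 139
G = 71 = 113
B = F8 = 248
Blue = 248


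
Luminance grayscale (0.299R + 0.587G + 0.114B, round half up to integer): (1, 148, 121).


Gray = 0.299×R + 0.587×G + 0.114×B
Gray = 0.299×1 + 0.587×148 + 0.114×121
Gray = 0.299 + 86.876 + 13.794
Gray = 100.969 → round half up → 101
Gray = 101


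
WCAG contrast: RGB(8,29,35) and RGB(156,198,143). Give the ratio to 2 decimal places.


Linearize each sRGB channel c=v/255: c/12.92 if c ≤ 0.04045 else ((c+0.055)/1.055)^2.4
L = 0.2126×R_lin + 0.7152×G_lin + 0.0722×B_lin
Color 1 (8,29,35):
  R=8: 8/255≈0.0314 ≤ 0.04045 → 0.0314/12.92 ≈ 0.00243
  G=29: 29/255≈0.1137 > 0.04045 → ((0.1137+0.055)/1.055)^2.4 ≈ 0.01229
  B=35: 35/255≈0.1373 > 0.04045 → ((0.1373+0.055)/1.055)^2.4 ≈ 0.01681
  L1 = 0.2126×0.00243 + 0.7152×0.01229 + 0.0722×0.01681 ≈ 0.01052
Color 2 (156,198,143):
  R=156: 156/255≈0.6118 > 0.04045 → ((0.6118+0.055)/1.055)^2.4 ≈ 0.33245
  G=198: 198/255≈0.7765 > 0.04045 → ((0.7765+0.055)/1.055)^2.4 ≈ 0.56471
  B=143: 143/255≈0.5608 > 0.04045 → ((0.5608+0.055)/1.055)^2.4 ≈ 0.27468
  L2 = 0.2126×0.33245 + 0.7152×0.56471 + 0.0722×0.27468 ≈ 0.49439
Lighter = 0.49439, Darker = 0.01052
Ratio = (L_lighter + 0.05) / (L_darker + 0.05)
Ratio = (0.49439 + 0.05) / (0.01052 + 0.05) = 0.54439 / 0.06052 ≈ 8.9957
Ratio ≈ 9.00:1


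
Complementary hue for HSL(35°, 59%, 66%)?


Complement = opposite side of color wheel = hue + 180°
H' = (35 + 180) mod 360 = 215°
S and L unchanged.
= HSL(215°, 59%, 66%)


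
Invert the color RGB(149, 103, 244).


Invert: (255-R, 255-G, 255-B)
R: 255-149 = 106
G: 255-103 = 152
B: 255-244 = 11
= RGB(106, 152, 11)


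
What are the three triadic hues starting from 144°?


Triadic: equally spaced at 120° intervals
H1 = 144°
H2 = (144 + 120) mod 360 = 264°
H3 = (144 + 240) mod 360 = 24°
Triadic = 144°, 264°, 24°


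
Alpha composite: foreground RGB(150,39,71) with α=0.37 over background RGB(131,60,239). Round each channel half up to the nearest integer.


C = α×F + (1-α)×B, with 1-α = 0.63
R: 0.37×150 + 0.63×131 = 55.50 + 82.53 = 138.03 → 138
G: 0.37×39 + 0.63×60 = 14.43 + 37.80 = 52.23 → 52
B: 0.37×71 + 0.63×239 = 26.27 + 150.57 = 176.84 → 177
= RGB(138, 52, 177)


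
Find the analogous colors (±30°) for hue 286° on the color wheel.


Base hue: 286°
Left analog: (286 - 30) mod 360 = 256°
Right analog: (286 + 30) mod 360 = 316°
Analogous hues = 256° and 316°


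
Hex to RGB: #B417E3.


B4 → 180 (R)
17 → 23 (G)
E3 → 227 (B)
= RGB(180, 23, 227)


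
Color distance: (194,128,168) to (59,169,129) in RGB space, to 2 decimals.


d = √[(R₁-R₂)² + (G₁-G₂)² + (B₁-B₂)²]
d = √[(194-59)² + (128-169)² + (168-129)²]
d = √[18225 + 1681 + 1521]
d = √21427
d ≈ 146.38


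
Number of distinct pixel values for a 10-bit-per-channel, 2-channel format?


Total bits = 10 bits/channel × 2 channels = 20 bits
Distinct pixel values = 2^20
= 1,048,576 pixel values


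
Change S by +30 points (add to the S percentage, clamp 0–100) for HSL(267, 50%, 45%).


Original S = 50%
Adjustment = +30 percentage points
New S = 50 + (30) = 80
Clamp to [0, 100] → 80
= HSL(267°, 80%, 45%)


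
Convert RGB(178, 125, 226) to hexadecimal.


R = 178 → B2 (hex)
G = 125 → 7D (hex)
B = 226 → E2 (hex)
Hex = #B27DE2


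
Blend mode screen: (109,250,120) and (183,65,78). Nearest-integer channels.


Screen: C = 255 - (255-A)×(255-B)/255, rounded to nearest integer
R: 255 - (255-109)×(255-183)/255 = 255 - 10512/255 ≈ 255 - 41.224 = 213.776 → 214
G: 255 - (255-250)×(255-65)/255 = 255 - 950/255 ≈ 255 - 3.725 = 251.275 → 251
B: 255 - (255-120)×(255-78)/255 = 255 - 23895/255 ≈ 255 - 93.706 = 161.294 → 161
= RGB(214, 251, 161)


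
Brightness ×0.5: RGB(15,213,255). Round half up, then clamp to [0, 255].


Multiply each channel by 0.5, round half up, clamp to [0, 255]
R: 15×0.5 = 7.5 → round → 8
G: 213×0.5 = 106.5 → round → 107
B: 255×0.5 = 127.5 → round → 128
= RGB(8, 107, 128)


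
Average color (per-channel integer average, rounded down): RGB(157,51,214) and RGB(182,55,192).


Midpoint: each channel = ⌊(C₁+C₂)/2⌋
R: ⌊(157+182)/2⌋ = 169
G: ⌊(51+55)/2⌋ = 53
B: ⌊(214+192)/2⌋ = 203
= RGB(169, 53, 203)


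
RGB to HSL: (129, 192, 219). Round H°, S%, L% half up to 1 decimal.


Normalize: R'=129/255≈0.5059, G'=192/255≈0.7529, B'=219/255≈0.8588
Max=219/255, Min=129/255, Δ=Max-Min=90/255
L = (Max+Min)/2 = (219+129)/510 = 348/510 = 0.68235… → L = 68.2%
L > 0.5 → S = Δ/(2-Max-Min) = 90/(510-219-129) = 90/162 = 0.55555… → S = 55.6%
(the 1/255 factors cancel in S and H, so raw channel differences can be used)
Max is B' → H = 60 × ((R-G)/Δ + 4) = 60 × ((129-192)/90 + 4)
  -63/90 + 4 = -0.7 + 4 = 3.3
  H = 60 × 3.3 = 198° → H = 198.0°
= HSL(198.0°, 55.6%, 68.2%)


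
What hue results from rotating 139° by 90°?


New hue = (H + rotation) mod 360
New hue = (139 + 90) mod 360
= 229 mod 360
= 229°


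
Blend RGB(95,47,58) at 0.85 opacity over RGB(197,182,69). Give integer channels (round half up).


C = α×F + (1-α)×B, with 1-α = 0.15
R: 0.85×95 + 0.15×197 = 80.75 + 29.55 = 110.30 → 110
G: 0.85×47 + 0.15×182 = 39.95 + 27.30 = 67.25 → 67
B: 0.85×58 + 0.15×69 = 49.30 + 10.35 = 59.65 → 60
= RGB(110, 67, 60)


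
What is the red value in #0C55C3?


Color: #0C55C3
R = 0C = 12
G = 55 = 85
B = C3 = 195
Red = 12


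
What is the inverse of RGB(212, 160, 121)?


Invert: (255-R, 255-G, 255-B)
R: 255-212 = 43
G: 255-160 = 95
B: 255-121 = 134
= RGB(43, 95, 134)


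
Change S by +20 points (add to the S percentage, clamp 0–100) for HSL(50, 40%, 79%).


Original S = 40%
Adjustment = +20 percentage points
New S = 40 + (20) = 60
Clamp to [0, 100] → 60
= HSL(50°, 60%, 79%)


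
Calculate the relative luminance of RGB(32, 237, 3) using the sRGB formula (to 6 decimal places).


Linearize each channel (sRGB transfer function): c = v/255; c_lin = c/12.92 if c ≤ 0.04045, else ((c+0.055)/1.055)^2.4
  R: 32/255 ≈ 0.125490 > 0.04045 → ((0.125490+0.055)/1.055)^2.4 ≈ 0.014444
  G: 237/255 ≈ 0.929412 > 0.04045 → ((0.929412+0.055)/1.055)^2.4 ≈ 0.846873
  B: 3/255 ≈ 0.011765 ≤ 0.04045 → 0.011765/12.92 ≈ 0.000911
R_lin = 0.014444, G_lin = 0.846873, B_lin = 0.000911
L = 0.2126×R + 0.7152×G + 0.0722×B
L = 0.2126×0.014444 + 0.7152×0.846873 + 0.0722×0.000911
L ≈ 0.608820


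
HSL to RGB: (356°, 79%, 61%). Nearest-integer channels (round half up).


H=356°, S=0.79, L=0.61
C = (1-|2L-1|)×S = (1-|0.22|)×0.79 = 0.6162
H' = H/60 = 356/60 ≈ 5.9333; X = C×(1-|H' mod 2 - 1|) = 0.04108
m = L - C/2 = 0.61 - 0.3081 = 0.3019
Sector ⌊H'⌋ = 5 → (R',G',B') = (0.6162, 0.0, 0.04108)
RGB = ((R'+m)×255, (G'+m)×255, (B'+m)×255) = (234.1155, 76.9845, 87.4599)
Round half up → RGB(234, 77, 87)


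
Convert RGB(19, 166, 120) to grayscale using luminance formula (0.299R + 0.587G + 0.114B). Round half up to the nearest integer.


Gray = 0.299×R + 0.587×G + 0.114×B
Gray = 0.299×19 + 0.587×166 + 0.114×120
Gray = 5.681 + 97.442 + 13.680
Gray = 116.803 → round half up → 117
Gray = 117


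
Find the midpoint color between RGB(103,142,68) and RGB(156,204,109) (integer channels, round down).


Midpoint: each channel = ⌊(C₁+C₂)/2⌋
R: ⌊(103+156)/2⌋ = 129
G: ⌊(142+204)/2⌋ = 173
B: ⌊(68+109)/2⌋ = 88
= RGB(129, 173, 88)


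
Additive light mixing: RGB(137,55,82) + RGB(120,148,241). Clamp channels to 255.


Additive: each channel = min(255, C₁+C₂)
R: 137+120 = 257 → 255
G: 55+148 = 203 → 203
B: 82+241 = 323 → 255
= RGB(255, 203, 255)


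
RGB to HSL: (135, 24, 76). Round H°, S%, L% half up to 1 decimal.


Normalize: R'=135/255≈0.5294, G'=24/255≈0.0941, B'=76/255≈0.2980
Max=135/255, Min=24/255, Δ=Max-Min=111/255
L = (Max+Min)/2 = (135+24)/510 = 159/510 = 0.31176… → L = 31.2%
L ≤ 0.5 → S = Δ/(Max+Min) = 111/(135+24) = 111/159 = 0.69811… → S = 69.8%
(the 1/255 factors cancel in S and H, so raw channel differences can be used)
Max is R' → H = 60 × (((G-B)/Δ) mod 6) = 60 × (((24-76)/111) mod 6)
  (-52)/111 = -0.4684…; negative, so add 6 → 5.5315…
  H = 60 × 5.5315… = 331.891…° → H = 331.9°
= HSL(331.9°, 69.8%, 31.2%)


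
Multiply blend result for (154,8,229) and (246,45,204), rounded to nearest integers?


Multiply: C = A×B/255, rounded to nearest integer
R: 154×246/255 = 37884/255 ≈ 148.565 → 149
G: 8×45/255 = 360/255 ≈ 1.412 → 1
B: 229×204/255 = 46716/255 ≈ 183.200 → 183
= RGB(149, 1, 183)


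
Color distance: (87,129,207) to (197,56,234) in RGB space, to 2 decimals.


d = √[(R₁-R₂)² + (G₁-G₂)² + (B₁-B₂)²]
d = √[(87-197)² + (129-56)² + (207-234)²]
d = √[12100 + 5329 + 729]
d = √18158
d ≈ 134.75


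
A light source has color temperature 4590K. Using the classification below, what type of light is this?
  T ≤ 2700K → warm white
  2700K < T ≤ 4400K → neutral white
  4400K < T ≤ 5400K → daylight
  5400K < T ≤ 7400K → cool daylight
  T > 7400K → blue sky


Temperature: 4590K
4400K < 4590K ≤ 5400K → daylight
Classification: daylight


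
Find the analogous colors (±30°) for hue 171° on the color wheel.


Base hue: 171°
Left analog: (171 - 30) mod 360 = 141°
Right analog: (171 + 30) mod 360 = 201°
Analogous hues = 141° and 201°


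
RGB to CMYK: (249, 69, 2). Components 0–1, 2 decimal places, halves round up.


R'=249/255≈0.9765, G'=69/255≈0.2706, B'=2/255≈0.0078
K = 1 - max(R',G',B') = 1 - 249/255 = 6/255 = 0.02352… → 0.02
(1-R'-K)/(1-K) simplifies to (max-R)/max with max = 249:
C = (249-249)/249 = 0/249 = 0 → 0.00
M = (249-69)/249 = 180/249 = 0.72289… → 0.72
Y = (249-2)/249 = 247/249 = 0.99196… → 0.99
= CMYK(0.00, 0.72, 0.99, 0.02)


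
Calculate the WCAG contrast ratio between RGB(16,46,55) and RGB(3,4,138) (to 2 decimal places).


Linearize each sRGB channel c=v/255: c/12.92 if c ≤ 0.04045 else ((c+0.055)/1.055)^2.4
L = 0.2126×R_lin + 0.7152×G_lin + 0.0722×B_lin
Color 1 (16,46,55):
  R=16: 16/255≈0.0627 > 0.04045 → ((0.0627+0.055)/1.055)^2.4 ≈ 0.00518
  G=46: 46/255≈0.1804 > 0.04045 → ((0.1804+0.055)/1.055)^2.4 ≈ 0.02732
  B=55: 55/255≈0.2157 > 0.04045 → ((0.2157+0.055)/1.055)^2.4 ≈ 0.03820
  L1 = 0.2126×0.00518 + 0.7152×0.02732 + 0.0722×0.03820 ≈ 0.02340
Color 2 (3,4,138):
  R=3: 3/255≈0.0118 ≤ 0.04045 → 0.0118/12.92 ≈ 0.00091
  G=4: 4/255≈0.0157 ≤ 0.04045 → 0.0157/12.92 ≈ 0.00121
  B=138: 138/255≈0.5412 > 0.04045 → ((0.5412+0.055)/1.055)^2.4 ≈ 0.25415
  L2 = 0.2126×0.00091 + 0.7152×0.00121 + 0.0722×0.25415 ≈ 0.01941
Lighter = 0.02340, Darker = 0.01941
Ratio = (L_lighter + 0.05) / (L_darker + 0.05)
Ratio = (0.02340 + 0.05) / (0.01941 + 0.05) = 0.07340 / 0.06941 ≈ 1.0575
Ratio ≈ 1.06:1


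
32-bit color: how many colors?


Colors = 2^bits = 2^32
= 4,294,967,296 colors


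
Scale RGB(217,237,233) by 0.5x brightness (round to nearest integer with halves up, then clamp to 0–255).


Multiply each channel by 0.5, round half up, clamp to [0, 255]
R: 217×0.5 = 108.5 → round → 109
G: 237×0.5 = 118.5 → round → 119
B: 233×0.5 = 116.5 → round → 117
= RGB(109, 119, 117)


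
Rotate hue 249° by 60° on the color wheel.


New hue = (H + rotation) mod 360
New hue = (249 + 60) mod 360
= 309 mod 360
= 309°


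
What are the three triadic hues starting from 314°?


Triadic: equally spaced at 120° intervals
H1 = 314°
H2 = (314 + 120) mod 360 = 74°
H3 = (314 + 240) mod 360 = 194°
Triadic = 314°, 74°, 194°


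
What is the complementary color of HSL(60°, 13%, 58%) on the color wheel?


Complement = opposite side of color wheel = hue + 180°
H' = (60 + 180) mod 360 = 240°
S and L unchanged.
= HSL(240°, 13%, 58%)


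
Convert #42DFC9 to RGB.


42 → 66 (R)
DF → 223 (G)
C9 → 201 (B)
= RGB(66, 223, 201)


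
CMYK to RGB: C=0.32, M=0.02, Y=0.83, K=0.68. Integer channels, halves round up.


R = 255 × (1-C) × (1-K) = 255 × 0.68 × 0.32 = 55.488 → 55
G = 255 × (1-M) × (1-K) = 255 × 0.98 × 0.32 = 79.968 → 80
B = 255 × (1-Y) × (1-K) = 255 × 0.17 × 0.32 = 13.872 → 14
= RGB(55, 80, 14)


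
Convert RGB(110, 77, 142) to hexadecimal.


R = 110 → 6E (hex)
G = 77 → 4D (hex)
B = 142 → 8E (hex)
Hex = #6E4D8E


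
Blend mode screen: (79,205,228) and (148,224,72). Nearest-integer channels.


Screen: C = 255 - (255-A)×(255-B)/255, rounded to nearest integer
R: 255 - (255-79)×(255-148)/255 = 255 - 18832/255 ≈ 255 - 73.851 = 181.149 → 181
G: 255 - (255-205)×(255-224)/255 = 255 - 1550/255 ≈ 255 - 6.078 = 248.922 → 249
B: 255 - (255-228)×(255-72)/255 = 255 - 4941/255 ≈ 255 - 19.376 = 235.624 → 236
= RGB(181, 249, 236)


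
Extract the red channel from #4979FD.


Color: #4979FD
R = 49 = 73
G = 79 = 121
B = FD = 253
Red = 73


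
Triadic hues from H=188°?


Triadic: equally spaced at 120° intervals
H1 = 188°
H2 = (188 + 120) mod 360 = 308°
H3 = (188 + 240) mod 360 = 68°
Triadic = 188°, 308°, 68°


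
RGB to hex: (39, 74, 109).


R = 39 → 27 (hex)
G = 74 → 4A (hex)
B = 109 → 6D (hex)
Hex = #274A6D


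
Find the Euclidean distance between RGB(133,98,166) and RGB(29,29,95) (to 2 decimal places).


d = √[(R₁-R₂)² + (G₁-G₂)² + (B₁-B₂)²]
d = √[(133-29)² + (98-29)² + (166-95)²]
d = √[10816 + 4761 + 5041]
d = √20618
d ≈ 143.59


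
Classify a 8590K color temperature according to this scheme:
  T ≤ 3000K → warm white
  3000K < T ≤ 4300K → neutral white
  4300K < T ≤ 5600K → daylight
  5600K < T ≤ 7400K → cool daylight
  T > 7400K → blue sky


Temperature: 8590K
8590K > 7400K → blue sky
Classification: blue sky


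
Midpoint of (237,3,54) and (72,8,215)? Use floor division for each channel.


Midpoint: each channel = ⌊(C₁+C₂)/2⌋
R: ⌊(237+72)/2⌋ = 154
G: ⌊(3+8)/2⌋ = 5
B: ⌊(54+215)/2⌋ = 134
= RGB(154, 5, 134)


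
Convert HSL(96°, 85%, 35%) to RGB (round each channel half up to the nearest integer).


H=96°, S=0.85, L=0.35
C = (1-|2L-1|)×S = (1-|-0.30|)×0.85 = 0.595
H' = H/60 = 96/60 ≈ 1.6000; X = C×(1-|H' mod 2 - 1|) = 0.238
m = L - C/2 = 0.35 - 0.2975 = 0.0525
Sector ⌊H'⌋ = 1 → (R',G',B') = (0.238, 0.595, 0.0)
RGB = ((R'+m)×255, (G'+m)×255, (B'+m)×255) = (74.0775, 165.1125, 13.3875)
Round half up → RGB(74, 165, 13)


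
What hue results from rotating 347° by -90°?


New hue = (H + rotation) mod 360
New hue = (347 -90) mod 360
= 257 mod 360
= 257°


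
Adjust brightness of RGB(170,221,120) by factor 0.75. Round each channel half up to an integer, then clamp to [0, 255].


Multiply each channel by 0.75, round half up, clamp to [0, 255]
R: 170×0.75 = 127.5 → round → 128
G: 221×0.75 = 165.75 → round → 166
B: 120×0.75 = 90
= RGB(128, 166, 90)


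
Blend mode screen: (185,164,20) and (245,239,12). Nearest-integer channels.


Screen: C = 255 - (255-A)×(255-B)/255, rounded to nearest integer
R: 255 - (255-185)×(255-245)/255 = 255 - 700/255 ≈ 255 - 2.745 = 252.255 → 252
G: 255 - (255-164)×(255-239)/255 = 255 - 1456/255 ≈ 255 - 5.710 = 249.290 → 249
B: 255 - (255-20)×(255-12)/255 = 255 - 57105/255 ≈ 255 - 223.941 = 31.059 → 31
= RGB(252, 249, 31)


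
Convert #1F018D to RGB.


1F → 31 (R)
01 → 1 (G)
8D → 141 (B)
= RGB(31, 1, 141)


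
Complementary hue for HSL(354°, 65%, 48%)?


Complement = opposite side of color wheel = hue + 180°
H' = (354 + 180) mod 360 = 174°
S and L unchanged.
= HSL(174°, 65%, 48%)


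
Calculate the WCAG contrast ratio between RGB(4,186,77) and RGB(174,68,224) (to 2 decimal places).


Linearize each sRGB channel c=v/255: c/12.92 if c ≤ 0.04045 else ((c+0.055)/1.055)^2.4
L = 0.2126×R_lin + 0.7152×G_lin + 0.0722×B_lin
Color 1 (4,186,77):
  R=4: 4/255≈0.0157 ≤ 0.04045 → 0.0157/12.92 ≈ 0.00121
  G=186: 186/255≈0.7294 > 0.04045 → ((0.7294+0.055)/1.055)^2.4 ≈ 0.49102
  B=77: 77/255≈0.3020 > 0.04045 → ((0.3020+0.055)/1.055)^2.4 ≈ 0.07421
  L1 = 0.2126×0.00121 + 0.7152×0.49102 + 0.0722×0.07421 ≈ 0.35679
Color 2 (174,68,224):
  R=174: 174/255≈0.6824 > 0.04045 → ((0.6824+0.055)/1.055)^2.4 ≈ 0.42327
  G=68: 68/255≈0.2667 > 0.04045 → ((0.2667+0.055)/1.055)^2.4 ≈ 0.05781
  B=224: 224/255≈0.8784 > 0.04045 → ((0.8784+0.055)/1.055)^2.4 ≈ 0.74540
  L2 = 0.2126×0.42327 + 0.7152×0.05781 + 0.0722×0.74540 ≈ 0.18515
Lighter = 0.35679, Darker = 0.18515
Ratio = (L_lighter + 0.05) / (L_darker + 0.05)
Ratio = (0.35679 + 0.05) / (0.18515 + 0.05) = 0.40679 / 0.23515 ≈ 1.7300
Ratio ≈ 1.73:1


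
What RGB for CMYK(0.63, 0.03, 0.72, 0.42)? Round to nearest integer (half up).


R = 255 × (1-C) × (1-K) = 255 × 0.37 × 0.58 = 54.723 → 55
G = 255 × (1-M) × (1-K) = 255 × 0.97 × 0.58 = 143.463 → 143
B = 255 × (1-Y) × (1-K) = 255 × 0.28 × 0.58 = 41.412 → 41
= RGB(55, 143, 41)


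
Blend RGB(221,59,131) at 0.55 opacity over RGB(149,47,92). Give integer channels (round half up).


C = α×F + (1-α)×B, with 1-α = 0.45
R: 0.55×221 + 0.45×149 = 121.55 + 67.05 = 188.60 → 189
G: 0.55×59 + 0.45×47 = 32.45 + 21.15 = 53.60 → 54
B: 0.55×131 + 0.45×92 = 72.05 + 41.40 = 113.45 → 113
= RGB(189, 54, 113)


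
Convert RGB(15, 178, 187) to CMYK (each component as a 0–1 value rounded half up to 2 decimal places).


R'=15/255≈0.0588, G'=178/255≈0.6980, B'=187/255≈0.7333
K = 1 - max(R',G',B') = 1 - 187/255 = 68/255 = 0.26666… → 0.27
(1-R'-K)/(1-K) simplifies to (max-R)/max with max = 187:
C = (187-15)/187 = 172/187 = 0.91978… → 0.92
M = (187-178)/187 = 9/187 = 0.04812… → 0.05
Y = (187-187)/187 = 0/187 = 0 → 0.00
= CMYK(0.92, 0.05, 0.00, 0.27)


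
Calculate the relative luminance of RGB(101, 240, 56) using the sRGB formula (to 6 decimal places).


Linearize each channel (sRGB transfer function): c = v/255; c_lin = c/12.92 if c ≤ 0.04045, else ((c+0.055)/1.055)^2.4
  R: 101/255 ≈ 0.396078 > 0.04045 → ((0.396078+0.055)/1.055)^2.4 ≈ 0.130136
  G: 240/255 ≈ 0.941176 > 0.04045 → ((0.941176+0.055)/1.055)^2.4 ≈ 0.871367
  B: 56/255 ≈ 0.219608 > 0.04045 → ((0.219608+0.055)/1.055)^2.4 ≈ 0.039546
R_lin = 0.130136, G_lin = 0.871367, B_lin = 0.039546
L = 0.2126×R + 0.7152×G + 0.0722×B
L = 0.2126×0.130136 + 0.7152×0.871367 + 0.0722×0.039546
L ≈ 0.653724


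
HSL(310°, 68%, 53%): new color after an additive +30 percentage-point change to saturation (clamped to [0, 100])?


Original S = 68%
Adjustment = +30 percentage points
New S = 68 + (30) = 98
Clamp to [0, 100] → 98
= HSL(310°, 98%, 53%)


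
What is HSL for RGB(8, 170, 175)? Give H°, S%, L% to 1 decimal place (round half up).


Normalize: R'=8/255≈0.0314, G'=170/255≈0.6667, B'=175/255≈0.6863
Max=175/255, Min=8/255, Δ=Max-Min=167/255
L = (Max+Min)/2 = (175+8)/510 = 183/510 = 0.35882… → L = 35.9%
L ≤ 0.5 → S = Δ/(Max+Min) = 167/(175+8) = 167/183 = 0.91256… → S = 91.3%
(the 1/255 factors cancel in S and H, so raw channel differences can be used)
Max is B' → H = 60 × ((R-G)/Δ + 4) = 60 × ((8-170)/167 + 4)
  -162/167 + 4 = -0.9700… + 4 = 3.0299…
  H = 60 × 3.0299… = 181.796…° → H = 181.8°
= HSL(181.8°, 91.3%, 35.9%)


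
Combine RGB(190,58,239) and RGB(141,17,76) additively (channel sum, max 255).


Additive: each channel = min(255, C₁+C₂)
R: 190+141 = 331 → 255
G: 58+17 = 75 → 75
B: 239+76 = 315 → 255
= RGB(255, 75, 255)


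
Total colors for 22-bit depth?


Colors = 2^bits = 2^22
= 4,194,304 colors


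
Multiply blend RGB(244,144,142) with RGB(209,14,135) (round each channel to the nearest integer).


Multiply: C = A×B/255, rounded to nearest integer
R: 244×209/255 = 50996/255 ≈ 199.984 → 200
G: 144×14/255 = 2016/255 ≈ 7.906 → 8
B: 142×135/255 = 19170/255 ≈ 75.176 → 75
= RGB(200, 8, 75)


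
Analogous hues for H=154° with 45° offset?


Base hue: 154°
Left analog: (154 - 45) mod 360 = 109°
Right analog: (154 + 45) mod 360 = 199°
Analogous hues = 109° and 199°


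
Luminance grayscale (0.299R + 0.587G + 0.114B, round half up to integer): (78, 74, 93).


Gray = 0.299×R + 0.587×G + 0.114×B
Gray = 0.299×78 + 0.587×74 + 0.114×93
Gray = 23.322 + 43.438 + 10.602
Gray = 77.362 → round half up → 77
Gray = 77


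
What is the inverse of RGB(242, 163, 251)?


Invert: (255-R, 255-G, 255-B)
R: 255-242 = 13
G: 255-163 = 92
B: 255-251 = 4
= RGB(13, 92, 4)


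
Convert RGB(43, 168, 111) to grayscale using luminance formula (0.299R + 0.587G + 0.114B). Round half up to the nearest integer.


Gray = 0.299×R + 0.587×G + 0.114×B
Gray = 0.299×43 + 0.587×168 + 0.114×111
Gray = 12.857 + 98.616 + 12.654
Gray = 124.127 → round half up → 124
Gray = 124


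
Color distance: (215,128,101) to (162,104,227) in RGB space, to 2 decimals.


d = √[(R₁-R₂)² + (G₁-G₂)² + (B₁-B₂)²]
d = √[(215-162)² + (128-104)² + (101-227)²]
d = √[2809 + 576 + 15876]
d = √19261
d ≈ 138.78


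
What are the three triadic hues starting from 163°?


Triadic: equally spaced at 120° intervals
H1 = 163°
H2 = (163 + 120) mod 360 = 283°
H3 = (163 + 240) mod 360 = 43°
Triadic = 163°, 283°, 43°


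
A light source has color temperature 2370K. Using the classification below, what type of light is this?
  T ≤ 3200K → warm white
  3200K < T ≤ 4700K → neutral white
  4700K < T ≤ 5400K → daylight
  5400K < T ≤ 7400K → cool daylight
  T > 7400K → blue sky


Temperature: 2370K
2370K ≤ 3200K → warm white
Classification: warm white


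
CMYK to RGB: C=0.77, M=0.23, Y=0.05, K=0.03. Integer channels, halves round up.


R = 255 × (1-C) × (1-K) = 255 × 0.23 × 0.97 = 56.8905 → 57
G = 255 × (1-M) × (1-K) = 255 × 0.77 × 0.97 = 190.4595 → 190
B = 255 × (1-Y) × (1-K) = 255 × 0.95 × 0.97 = 234.9825 → 235
= RGB(57, 190, 235)


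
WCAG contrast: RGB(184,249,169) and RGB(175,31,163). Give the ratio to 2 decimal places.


Linearize each sRGB channel c=v/255: c/12.92 if c ≤ 0.04045 else ((c+0.055)/1.055)^2.4
L = 0.2126×R_lin + 0.7152×G_lin + 0.0722×B_lin
Color 1 (184,249,169):
  R=184: 184/255≈0.7216 > 0.04045 → ((0.7216+0.055)/1.055)^2.4 ≈ 0.47932
  G=249: 249/255≈0.9765 > 0.04045 → ((0.9765+0.055)/1.055)^2.4 ≈ 0.94731
  B=169: 169/255≈0.6627 > 0.04045 → ((0.6627+0.055)/1.055)^2.4 ≈ 0.39676
  L1 = 0.2126×0.47932 + 0.7152×0.94731 + 0.0722×0.39676 ≈ 0.80806
Color 2 (175,31,163):
  R=175: 175/255≈0.6863 > 0.04045 → ((0.6863+0.055)/1.055)^2.4 ≈ 0.42869
  G=31: 31/255≈0.1216 > 0.04045 → ((0.1216+0.055)/1.055)^2.4 ≈ 0.01370
  B=163: 163/255≈0.6392 > 0.04045 → ((0.6392+0.055)/1.055)^2.4 ≈ 0.36625
  L2 = 0.2126×0.42869 + 0.7152×0.01370 + 0.0722×0.36625 ≈ 0.12738
Lighter = 0.80806, Darker = 0.12738
Ratio = (L_lighter + 0.05) / (L_darker + 0.05)
Ratio = (0.80806 + 0.05) / (0.12738 + 0.05) = 0.85806 / 0.17738 ≈ 4.8374
Ratio ≈ 4.84:1


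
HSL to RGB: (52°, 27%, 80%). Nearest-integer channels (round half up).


H=52°, S=0.27, L=0.80
C = (1-|2L-1|)×S = (1-|0.60|)×0.27 = 0.108
H' = H/60 = 52/60 ≈ 0.8667; X = C×(1-|H' mod 2 - 1|) = 0.0936
m = L - C/2 = 0.80 - 0.054 = 0.746
Sector ⌊H'⌋ = 0 → (R',G',B') = (0.108, 0.0936, 0.0)
RGB = ((R'+m)×255, (G'+m)×255, (B'+m)×255) = (217.77, 214.098, 190.23)
Round half up → RGB(218, 214, 190)


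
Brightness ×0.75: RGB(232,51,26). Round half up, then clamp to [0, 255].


Multiply each channel by 0.75, round half up, clamp to [0, 255]
R: 232×0.75 = 174
G: 51×0.75 = 38.25 → round → 38
B: 26×0.75 = 19.5 → round → 20
= RGB(174, 38, 20)


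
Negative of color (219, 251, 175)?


Invert: (255-R, 255-G, 255-B)
R: 255-219 = 36
G: 255-251 = 4
B: 255-175 = 80
= RGB(36, 4, 80)


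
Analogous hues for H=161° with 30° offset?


Base hue: 161°
Left analog: (161 - 30) mod 360 = 131°
Right analog: (161 + 30) mod 360 = 191°
Analogous hues = 131° and 191°


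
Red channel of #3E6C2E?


Color: #3E6C2E
R = 3E = 62
G = 6C = 108
B = 2E = 46
Red = 62


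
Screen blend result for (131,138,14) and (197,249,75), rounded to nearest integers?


Screen: C = 255 - (255-A)×(255-B)/255, rounded to nearest integer
R: 255 - (255-131)×(255-197)/255 = 255 - 7192/255 ≈ 255 - 28.204 = 226.796 → 227
G: 255 - (255-138)×(255-249)/255 = 255 - 702/255 ≈ 255 - 2.753 = 252.247 → 252
B: 255 - (255-14)×(255-75)/255 = 255 - 43380/255 ≈ 255 - 170.118 = 84.882 → 85
= RGB(227, 252, 85)


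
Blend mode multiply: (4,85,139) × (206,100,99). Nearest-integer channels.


Multiply: C = A×B/255, rounded to nearest integer
R: 4×206/255 = 824/255 ≈ 3.231 → 3
G: 85×100/255 = 8500/255 ≈ 33.333 → 33
B: 139×99/255 = 13761/255 ≈ 53.965 → 54
= RGB(3, 33, 54)


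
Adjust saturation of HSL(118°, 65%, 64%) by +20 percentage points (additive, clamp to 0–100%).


Original S = 65%
Adjustment = +20 percentage points
New S = 65 + (20) = 85
Clamp to [0, 100] → 85
= HSL(118°, 85%, 64%)


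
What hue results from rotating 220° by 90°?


New hue = (H + rotation) mod 360
New hue = (220 + 90) mod 360
= 310 mod 360
= 310°


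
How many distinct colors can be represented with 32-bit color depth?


Colors = 2^bits = 2^32
= 4,294,967,296 colors


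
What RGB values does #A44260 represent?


A4 → 164 (R)
42 → 66 (G)
60 → 96 (B)
= RGB(164, 66, 96)


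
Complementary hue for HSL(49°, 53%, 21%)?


Complement = opposite side of color wheel = hue + 180°
H' = (49 + 180) mod 360 = 229°
S and L unchanged.
= HSL(229°, 53%, 21%)


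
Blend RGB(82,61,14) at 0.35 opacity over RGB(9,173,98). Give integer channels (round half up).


C = α×F + (1-α)×B, with 1-α = 0.65
R: 0.35×82 + 0.65×9 = 28.70 + 5.85 = 34.55 → 35
G: 0.35×61 + 0.65×173 = 21.35 + 112.45 = 133.80 → 134
B: 0.35×14 + 0.65×98 = 4.90 + 63.70 = 68.60 → 69
= RGB(35, 134, 69)


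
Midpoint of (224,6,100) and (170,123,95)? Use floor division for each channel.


Midpoint: each channel = ⌊(C₁+C₂)/2⌋
R: ⌊(224+170)/2⌋ = 197
G: ⌊(6+123)/2⌋ = 64
B: ⌊(100+95)/2⌋ = 97
= RGB(197, 64, 97)


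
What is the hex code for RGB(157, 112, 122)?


R = 157 → 9D (hex)
G = 112 → 70 (hex)
B = 122 → 7A (hex)
Hex = #9D707A


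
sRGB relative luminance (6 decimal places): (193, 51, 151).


Linearize each channel (sRGB transfer function): c = v/255; c_lin = c/12.92 if c ≤ 0.04045, else ((c+0.055)/1.055)^2.4
  R: 193/255 ≈ 0.756863 > 0.04045 → ((0.756863+0.055)/1.055)^2.4 ≈ 0.533276
  G: 51/255 ≈ 0.200000 > 0.04045 → ((0.200000+0.055)/1.055)^2.4 ≈ 0.033105
  B: 151/255 ≈ 0.592157 > 0.04045 → ((0.592157+0.055)/1.055)^2.4 ≈ 0.309469
R_lin = 0.533276, G_lin = 0.033105, B_lin = 0.309469
L = 0.2126×R + 0.7152×G + 0.0722×B
L = 0.2126×0.533276 + 0.7152×0.033105 + 0.0722×0.309469
L ≈ 0.159395


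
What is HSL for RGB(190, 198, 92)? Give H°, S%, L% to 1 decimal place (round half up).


Normalize: R'=190/255≈0.7451, G'=198/255≈0.7765, B'=92/255≈0.3608
Max=198/255, Min=92/255, Δ=Max-Min=106/255
L = (Max+Min)/2 = (198+92)/510 = 290/510 = 0.56862… → L = 56.9%
L > 0.5 → S = Δ/(2-Max-Min) = 106/(510-198-92) = 106/220 = 0.48181… → S = 48.2%
(the 1/255 factors cancel in S and H, so raw channel differences can be used)
Max is G' → H = 60 × ((B-R)/Δ + 2) = 60 × ((92-190)/106 + 2)
  -98/106 + 2 = -0.9245… + 2 = 1.0754…
  H = 60 × 1.0754… = 64.528…° → H = 64.5°
= HSL(64.5°, 48.2%, 56.9%)


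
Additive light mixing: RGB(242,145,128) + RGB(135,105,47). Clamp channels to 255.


Additive: each channel = min(255, C₁+C₂)
R: 242+135 = 377 → 255
G: 145+105 = 250 → 250
B: 128+47 = 175 → 175
= RGB(255, 250, 175)


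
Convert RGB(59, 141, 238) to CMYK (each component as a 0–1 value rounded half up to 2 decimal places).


R'=59/255≈0.2314, G'=141/255≈0.5529, B'=238/255≈0.9333
K = 1 - max(R',G',B') = 1 - 238/255 = 17/255 = 0.06666… → 0.07
(1-R'-K)/(1-K) simplifies to (max-R)/max with max = 238:
C = (238-59)/238 = 179/238 = 0.75210… → 0.75
M = (238-141)/238 = 97/238 = 0.40756… → 0.41
Y = (238-238)/238 = 0/238 = 0 → 0.00
= CMYK(0.75, 0.41, 0.00, 0.07)
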